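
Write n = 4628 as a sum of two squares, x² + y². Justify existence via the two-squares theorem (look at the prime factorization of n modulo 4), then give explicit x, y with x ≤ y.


Step 1: Factor n = 4628 = 2^2 · 13 · 89.
Step 2: Check the mod-4 condition on each prime factor: 2 = 2 (special); 13 ≡ 1 (mod 4), exponent 1; 89 ≡ 1 (mod 4), exponent 1.
All primes ≡ 3 (mod 4) appear to even exponent (or don't appear), so by the two-squares theorem n IS expressible as a sum of two squares.
Step 3: Build a representation. Group n = k² · m with k = 2 and m = 13 · 89 = 1157 (a product of primes ≡ 1 (mod 4)); a representation of m scales to one of n via (k·x)² + (k·y)² = k²(x² + y²). Each prime p ≡ 1 (mod 4) is itself a sum of two squares; find a² by testing p − a² for a perfect square:
  13: 13 − 1² = 12, 13 − 2² = 9 = 3² ⇒ 13 = 2² + 3².
  89: 89 − 1² = 88, 89 − 2² = 85, 89 − 3² = 80, 89 − 4² = 73, 89 − 5² = 64 = 8² ⇒ 89 = 5² + 8².
  Combine using the Brahmagupta–Fibonacci identity (a² + b²)(c² + d²) = (ac − bd)² + (ad + bc)² = (ac + bd)² + (ad − bc)²:
  13 · 89 = 1157: from (2² + 3²)(5² + 8²), take (2·5 − 3·8, 2·8 + 3·5) = (10 − 24, 16 + 15) = (-14, 31); dropping signs (only squares matter) gives (14, 31); check 14² + 31² = 196 + 961 = 1157 ✓.
  Scale by k = 2: (2·14, 2·31) = (28, 62).
Step 4: Order so x ≤ y and verify: 28² + 62² = 784 + 3844 = 4628 = n. ✓

n = 4628 = 28² + 62² (one valid representation with x ≤ y).


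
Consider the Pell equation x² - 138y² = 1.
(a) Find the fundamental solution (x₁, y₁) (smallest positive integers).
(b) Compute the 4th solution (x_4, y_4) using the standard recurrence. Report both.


Step 1: Find the fundamental solution (x₁, y₁) of x² - 138y² = 1.
  Expand √138 as a continued fraction. a₀ = ⌊√138⌋ = 11; iterate m_{k+1} = d_k·a_k − m_k, d_{k+1} = (138 − m_{k+1}²)/d_k, a_{k+1} = ⌊(a₀ + m_{k+1})/d_{k+1}⌋ (starting m₀ = 0, d₀ = 1), with convergents p_k = a_k·p_{k-1} + p_{k-2}, q_k = a_k·q_{k-1} + q_{k-2} (p₋₁ = 1, q₋₁ = 0):
  k = 0: a₀ = 11; p₀/q₀ = 11/1; p₀² − 138·q₀² = 121 − 138 = -17.
  k = 1: m = 11, d = 17, a = ⌊(11 + 11)/17⌋ = 1; p/q = (1·11 + 1)/(1·1 + 0) = 12/1; p² − 138·q² = 144 − 138 = 6.
  k = 2: m = 6, d = 6, a = ⌊(11 + 6)/6⌋ = 2; p/q = (2·12 + 11)/(2·1 + 1) = 35/3; p² − 138·q² = 1225 − 1242 = -17.
  k = 3: m = 6, d = 17, a = ⌊(11 + 6)/17⌋ = 1; p/q = (1·35 + 12)/(1·3 + 1) = 47/4; p² − 138·q² = 2209 − 2208 = 1.
  The first convergent with p² − 138·q² = 1 gives the fundamental solution (x₁, y₁) = (47, 4).
Step 2: Apply the recurrence (x_{n+1}, y_{n+1}) = (x₁x_n + 138y₁y_n, x₁y_n + y₁x_n) repeatedly.
  From (x_1, y_1) = (47, 4): x_2 = 47·47 + 138·4·4 = 4417; y_2 = 47·4 + 4·47 = 376.
  From (x_2, y_2) = (4417, 376): x_3 = 47·4417 + 138·4·376 = 415151; y_3 = 47·376 + 4·4417 = 35340.
  From (x_3, y_3) = (415151, 35340): x_4 = 47·415151 + 138·4·35340 = 39019777; y_4 = 47·35340 + 4·415151 = 3321584.
Step 3: Verify x_4² - 138·y_4² = 1522542997129729 - 1522542997129728 = 1 (should be 1). ✓

(x_1, y_1) = (47, 4); (x_4, y_4) = (39019777, 3321584).


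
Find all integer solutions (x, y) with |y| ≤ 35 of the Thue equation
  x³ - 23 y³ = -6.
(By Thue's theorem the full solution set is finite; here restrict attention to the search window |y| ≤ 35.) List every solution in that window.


The equation is x³ - 23y³ = -6. For fixed y, x³ = 23·y³ − 6, so a solution requires the RHS to be a perfect cube.
Strategy: iterate y from -35 to 35, compute RHS = 23·y³ − 6, and check whether it is a (positive or negative) perfect cube.
Check small values of y:
  y = 0: RHS = -6 is not a perfect cube.
  y = 1: RHS = 17 is not a perfect cube.
  y = -1: RHS = -29 is not a perfect cube.
  y = 2: RHS = 178 is not a perfect cube.
  y = -2: RHS = -190 is not a perfect cube.
  y = 3: RHS = 615 is not a perfect cube.
  y = -3: RHS = -627 is not a perfect cube.
Continuing the search up to |y| = 35 finds no solutions either.
No (x, y) in the scanned range satisfies the equation.

No integer solutions with |y| ≤ 35.


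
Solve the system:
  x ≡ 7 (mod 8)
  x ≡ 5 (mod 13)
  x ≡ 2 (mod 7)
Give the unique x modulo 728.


Moduli 8, 13, 7 are pairwise coprime; by CRT there is a unique solution modulo M = 8 · 13 · 7 = 728.
Solve pairwise, accumulating the modulus:
  Start with x ≡ 7 (mod 8).
  Combine with x ≡ 5 (mod 13): since gcd(8, 13) = 1, we get a unique residue mod 104.
    Write x = 7 + 8·t and substitute into x ≡ 5 (mod 13): 8·t ≡ 5 − 7 = -2 (mod 13).
    Reduce coefficients mod 13: 8·t ≡ 11 (mod 13).
    The inverse of 8 mod 13 is 5 (since 8·5 = 40 = 3·13 + 1), so t ≡ 5·11 = 55 ≡ 3 (mod 13).
    Then x = 7 + 8·3 = 31, valid modulo lcm(8, 13) = 104: x ≡ 31 (mod 104).
  Combine with x ≡ 2 (mod 7): since gcd(104, 7) = 1, we get a unique residue mod 728.
    Write x = 31 + 104·t and substitute into x ≡ 2 (mod 7): 104·t ≡ 2 − 31 = -29 (mod 7).
    Reduce coefficients mod 7: 6·t ≡ 6 (mod 7).
    The inverse of 6 mod 7 is 6 (since 6·6 = 36 = 5·7 + 1), so t ≡ 6·6 = 36 ≡ 1 (mod 7).
    Then x = 31 + 104·1 = 135, valid modulo lcm(104, 7) = 728: x ≡ 135 (mod 728).
Verify: 135 mod 8 = 7 ✓, 135 mod 13 = 5 ✓, 135 mod 7 = 2 ✓.

x ≡ 135 (mod 728).


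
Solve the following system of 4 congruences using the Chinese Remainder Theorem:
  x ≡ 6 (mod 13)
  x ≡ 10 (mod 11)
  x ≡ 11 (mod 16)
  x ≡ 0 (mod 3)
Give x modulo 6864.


Product of moduli M = 13 · 11 · 16 · 3 = 6864.
Merge one congruence at a time:
  Start: x ≡ 6 (mod 13).
  Combine with x ≡ 10 (mod 11); new modulus lcm = 143.
    Write x = 6 + 13·t and substitute into x ≡ 10 (mod 11): 13·t ≡ 10 − 6 = 4 (mod 11).
    Reduce coefficients mod 11: 2·t ≡ 4 (mod 11).
    The inverse of 2 mod 11 is 6 (since 2·6 = 12 = 1·11 + 1), so t ≡ 6·4 = 24 ≡ 2 (mod 11).
    Then x = 6 + 13·2 = 32, valid modulo lcm(13, 11) = 143: x ≡ 32 (mod 143).
  Combine with x ≡ 11 (mod 16); new modulus lcm = 2288.
    Write x = 32 + 143·t and substitute into x ≡ 11 (mod 16): 143·t ≡ 11 − 32 = -21 (mod 16).
    Reduce coefficients mod 16: 15·t ≡ 11 (mod 16).
    The inverse of 15 mod 16 is 15 (since 15·15 = 225 = 14·16 + 1), so t ≡ 15·11 = 165 ≡ 5 (mod 16).
    Then x = 32 + 143·5 = 747, valid modulo lcm(143, 16) = 2288: x ≡ 747 (mod 2288).
  Combine with x ≡ 0 (mod 3); new modulus lcm = 6864.
    Write x = 747 + 2288·t and substitute into x ≡ 0 (mod 3): 2288·t ≡ 0 − 747 = -747 (mod 3).
    Reduce coefficients mod 3: 2·t ≡ 0 (mod 3).
    The inverse of 2 mod 3 is 2 (since 2·2 = 4 = 1·3 + 1), so t ≡ 2·0 = 0 ≡ 0 (mod 3).
    Then x = 747 + 2288·0 = 747, valid modulo lcm(2288, 3) = 6864: x ≡ 747 (mod 6864).
Verify against each original: 747 mod 13 = 6, 747 mod 11 = 10, 747 mod 16 = 11, 747 mod 3 = 0.

x ≡ 747 (mod 6864).


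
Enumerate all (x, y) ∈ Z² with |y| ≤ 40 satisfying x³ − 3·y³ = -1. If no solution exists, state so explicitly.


The equation is x³ - 3y³ = -1. For fixed y, x³ = 3·y³ − 1, so a solution requires the RHS to be a perfect cube.
Strategy: iterate y from -40 to 40, compute RHS = 3·y³ − 1, and check whether it is a (positive or negative) perfect cube.
Check small values of y:
  y = 0: RHS = -1 = (-1)³ ⇒ x = -1 works.
  y = 1: RHS = 2 is not a perfect cube.
  y = -1: RHS = -4 is not a perfect cube.
  y = 2: RHS = 23 is not a perfect cube.
  y = -2: RHS = -25 is not a perfect cube.
  y = 3: RHS = 80 is not a perfect cube.
  y = -3: RHS = -82 is not a perfect cube.
Continuing the search up to |y| = 40 finds no further solutions beyond those listed.
Collected solutions: (-1, 0).

Solutions (with |y| ≤ 40): (-1, 0).


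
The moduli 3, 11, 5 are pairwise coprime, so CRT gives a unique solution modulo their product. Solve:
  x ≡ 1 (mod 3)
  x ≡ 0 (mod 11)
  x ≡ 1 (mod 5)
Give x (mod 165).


Moduli 3, 11, 5 are pairwise coprime; by CRT there is a unique solution modulo M = 3 · 11 · 5 = 165.
Solve pairwise, accumulating the modulus:
  Start with x ≡ 1 (mod 3).
  Combine with x ≡ 0 (mod 11): since gcd(3, 11) = 1, we get a unique residue mod 33.
    Write x = 1 + 3·t and substitute into x ≡ 0 (mod 11): 3·t ≡ 0 − 1 = -1 (mod 11).
    Reduce coefficients mod 11: 3·t ≡ 10 (mod 11).
    The inverse of 3 mod 11 is 4 (since 3·4 = 12 = 1·11 + 1), so t ≡ 4·10 = 40 ≡ 7 (mod 11).
    Then x = 1 + 3·7 = 22, valid modulo lcm(3, 11) = 33: x ≡ 22 (mod 33).
  Combine with x ≡ 1 (mod 5): since gcd(33, 5) = 1, we get a unique residue mod 165.
    Write x = 22 + 33·t and substitute into x ≡ 1 (mod 5): 33·t ≡ 1 − 22 = -21 (mod 5).
    Reduce coefficients mod 5: 3·t ≡ 4 (mod 5).
    The inverse of 3 mod 5 is 2 (since 3·2 = 6 = 1·5 + 1), so t ≡ 2·4 = 8 ≡ 3 (mod 5).
    Then x = 22 + 33·3 = 121, valid modulo lcm(33, 5) = 165: x ≡ 121 (mod 165).
Verify: 121 mod 3 = 1 ✓, 121 mod 11 = 0 ✓, 121 mod 5 = 1 ✓.

x ≡ 121 (mod 165).


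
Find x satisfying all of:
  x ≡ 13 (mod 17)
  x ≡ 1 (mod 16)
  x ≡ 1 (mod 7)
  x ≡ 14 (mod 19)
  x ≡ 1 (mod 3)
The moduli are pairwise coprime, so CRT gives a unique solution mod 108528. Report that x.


Product of moduli M = 17 · 16 · 7 · 19 · 3 = 108528.
Merge one congruence at a time:
  Start: x ≡ 13 (mod 17).
  Combine with x ≡ 1 (mod 16); new modulus lcm = 272.
    Write x = 13 + 17·t and substitute into x ≡ 1 (mod 16): 17·t ≡ 1 − 13 = -12 (mod 16).
    Reduce coefficients mod 16: 1·t ≡ 4 (mod 16).
    So t ≡ 4 (mod 16).
    Then x = 13 + 17·4 = 81, valid modulo lcm(17, 16) = 272: x ≡ 81 (mod 272).
  Combine with x ≡ 1 (mod 7); new modulus lcm = 1904.
    Write x = 81 + 272·t and substitute into x ≡ 1 (mod 7): 272·t ≡ 1 − 81 = -80 (mod 7).
    Reduce coefficients mod 7: 6·t ≡ 4 (mod 7).
    The inverse of 6 mod 7 is 6 (since 6·6 = 36 = 5·7 + 1), so t ≡ 6·4 = 24 ≡ 3 (mod 7).
    Then x = 81 + 272·3 = 897, valid modulo lcm(272, 7) = 1904: x ≡ 897 (mod 1904).
  Combine with x ≡ 14 (mod 19); new modulus lcm = 36176.
    Write x = 897 + 1904·t and substitute into x ≡ 14 (mod 19): 1904·t ≡ 14 − 897 = -883 (mod 19).
    Reduce coefficients mod 19: 4·t ≡ 10 (mod 19).
    The inverse of 4 mod 19 is 5 (since 4·5 = 20 = 1·19 + 1), so t ≡ 5·10 = 50 ≡ 12 (mod 19).
    Then x = 897 + 1904·12 = 23745, valid modulo lcm(1904, 19) = 36176: x ≡ 23745 (mod 36176).
  Combine with x ≡ 1 (mod 3); new modulus lcm = 108528.
    Write x = 23745 + 36176·t and substitute into x ≡ 1 (mod 3): 36176·t ≡ 1 − 23745 = -23744 (mod 3).
    Reduce coefficients mod 3: 2·t ≡ 1 (mod 3).
    The inverse of 2 mod 3 is 2 (since 2·2 = 4 = 1·3 + 1), so t ≡ 2·1 = 2 ≡ 2 (mod 3).
    Then x = 23745 + 36176·2 = 96097, valid modulo lcm(36176, 3) = 108528: x ≡ 96097 (mod 108528).
Verify against each original: 96097 mod 17 = 13, 96097 mod 16 = 1, 96097 mod 7 = 1, 96097 mod 19 = 14, 96097 mod 3 = 1.

x ≡ 96097 (mod 108528).


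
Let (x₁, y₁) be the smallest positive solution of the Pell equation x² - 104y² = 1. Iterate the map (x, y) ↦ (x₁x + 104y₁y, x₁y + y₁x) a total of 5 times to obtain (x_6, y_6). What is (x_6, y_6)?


Step 1: Find the fundamental solution (x₁, y₁) of x² - 104y² = 1.
  Expand √104 as a continued fraction. a₀ = ⌊√104⌋ = 10; iterate m_{k+1} = d_k·a_k − m_k, d_{k+1} = (104 − m_{k+1}²)/d_k, a_{k+1} = ⌊(a₀ + m_{k+1})/d_{k+1}⌋ (starting m₀ = 0, d₀ = 1), with convergents p_k = a_k·p_{k-1} + p_{k-2}, q_k = a_k·q_{k-1} + q_{k-2} (p₋₁ = 1, q₋₁ = 0):
  k = 0: a₀ = 10; p₀/q₀ = 10/1; p₀² − 104·q₀² = 100 − 104 = -4.
  k = 1: m = 10, d = 4, a = ⌊(10 + 10)/4⌋ = 5; p/q = (5·10 + 1)/(5·1 + 0) = 51/5; p² − 104·q² = 2601 − 2600 = 1.
  The first convergent with p² − 104·q² = 1 gives the fundamental solution (x₁, y₁) = (51, 5).
Step 2: Apply the recurrence (x_{n+1}, y_{n+1}) = (x₁x_n + 104y₁y_n, x₁y_n + y₁x_n) repeatedly.
  From (x_1, y_1) = (51, 5): x_2 = 51·51 + 104·5·5 = 5201; y_2 = 51·5 + 5·51 = 510.
  From (x_2, y_2) = (5201, 510): x_3 = 51·5201 + 104·5·510 = 530451; y_3 = 51·510 + 5·5201 = 52015.
  From (x_3, y_3) = (530451, 52015): x_4 = 51·530451 + 104·5·52015 = 54100801; y_4 = 51·52015 + 5·530451 = 5305020.
  From (x_4, y_4) = (54100801, 5305020): x_5 = 51·54100801 + 104·5·5305020 = 5517751251; y_5 = 51·5305020 + 5·54100801 = 541060025.
  From (x_5, y_5) = (5517751251, 541060025): x_6 = 51·5517751251 + 104·5·541060025 = 562756526801; y_6 = 51·541060025 + 5·5517751251 = 55182817530.
Step 3: Verify x_6² - 104·y_6² = 316694908457124631293601 - 316694908457124631293600 = 1 (should be 1). ✓

(x_1, y_1) = (51, 5); (x_6, y_6) = (562756526801, 55182817530).


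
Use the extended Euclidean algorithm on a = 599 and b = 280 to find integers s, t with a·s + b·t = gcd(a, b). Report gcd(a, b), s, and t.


Euclidean algorithm on (599, 280) — divide until remainder is 0:
  599 = 2 · 280 + 39
  280 = 7 · 39 + 7
  39 = 5 · 7 + 4
  7 = 1 · 4 + 3
  4 = 1 · 3 + 1
  3 = 3 · 1 + 0
gcd(599, 280) = 1.
Track Bezout coefficients alongside the remainders: start with r₀ = 599 = a·1 + b·0 (s = 1, t = 0) and r₁ = 280 = a·0 + b·1 (s = 0, t = 1); each new remainder r_{k+1} = r_{k-1} − q_k·r_k inherits s_{k+1} = s_{k-1} − q_k·s_k, t_{k+1} = t_{k-1} − q_k·t_k, so r_k = a·s_k + b·t_k at every step:
  q = 2: r = 39, s = 1 − 2·0 = 1, t = 0 − 2·1 = -2  (check: 599·1 + 280·(-2) = 39)
  q = 7: r = 7, s = 0 − 7·1 = -7, t = 1 − 7·(-2) = 15  (check: 599·(-7) + 280·15 = 7)
  q = 5: r = 4, s = 1 − 5·(-7) = 36, t = -2 − 5·15 = -77  (check: 599·36 + 280·(-77) = 4)
  q = 1: r = 3, s = -7 − 1·36 = -43, t = 15 − 1·(-77) = 92  (check: 599·(-43) + 280·92 = 3)
  q = 1: r = 1, s = 36 − 1·(-43) = 79, t = -77 − 1·92 = -169  (check: 599·79 + 280·(-169) = 1)
The row with r = 1 (the gcd) gives the Bezout coefficients s = 79, t = -169.
Result: 599 · (79) + 280 · (-169) = 1.

gcd(599, 280) = 1; s = 79, t = -169 (check: 599·79 + 280·(-169) = 1).


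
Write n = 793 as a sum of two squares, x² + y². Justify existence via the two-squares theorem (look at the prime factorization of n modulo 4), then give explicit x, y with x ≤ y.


Step 1: Factor n = 793 = 13 · 61.
Step 2: Check the mod-4 condition on each prime factor: 13 ≡ 1 (mod 4), exponent 1; 61 ≡ 1 (mod 4), exponent 1.
All primes ≡ 3 (mod 4) appear to even exponent (or don't appear), so by the two-squares theorem n IS expressible as a sum of two squares.
Step 3: Build a representation. Here n = 13 · 61 is a product of primes ≡ 1 (mod 4). Each prime p ≡ 1 (mod 4) is itself a sum of two squares; find a² by testing p − a² for a perfect square:
  13: 13 − 1² = 12, 13 − 2² = 9 = 3² ⇒ 13 = 2² + 3².
  61: 61 − 1² = 60, 61 − 2² = 57, 61 − 3² = 52, 61 − 4² = 45, 61 − 5² = 36 = 6² ⇒ 61 = 5² + 6².
  Combine using the Brahmagupta–Fibonacci identity (a² + b²)(c² + d²) = (ac − bd)² + (ad + bc)² = (ac + bd)² + (ad − bc)²:
  13 · 61 = 793: from (2² + 3²)(5² + 6²), take (2·5 − 3·6, 2·6 + 3·5) = (10 − 18, 12 + 15) = (-8, 27); dropping signs (only squares matter) gives (8, 27); check 8² + 27² = 64 + 729 = 793 ✓.
Step 4: Order so x ≤ y and verify: 8² + 27² = 64 + 729 = 793 = n. ✓

n = 793 = 8² + 27² (one valid representation with x ≤ y).


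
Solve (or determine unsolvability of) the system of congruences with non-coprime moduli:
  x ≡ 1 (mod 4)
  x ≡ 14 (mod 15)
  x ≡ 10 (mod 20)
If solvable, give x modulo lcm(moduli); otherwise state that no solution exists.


Moduli 4, 15, 20 are not pairwise coprime, so CRT works modulo lcm(m_i) when all pairwise compatibility conditions hold.
Pairwise compatibility: gcd(m_i, m_j) must divide a_i - a_j for every pair.
Merge one congruence at a time:
  Start: x ≡ 1 (mod 4).
  Combine with x ≡ 14 (mod 15): gcd(4, 15) = 1; 14 - 1 = 13, which IS divisible by 1, so compatible.
    Write x = 1 + 4·t and substitute into x ≡ 14 (mod 15): 4·t ≡ 14 − 1 = 13 (mod 15).
    The inverse of 4 mod 15 is 4 (since 4·4 = 16 = 1·15 + 1), so t ≡ 4·13 = 52 ≡ 7 (mod 15).
    Then x = 1 + 4·7 = 29, valid modulo lcm(4, 15) = 60: x ≡ 29 (mod 60).
  Combine with x ≡ 10 (mod 20): gcd(60, 20) = 20, and 10 - 29 = -19 is NOT divisible by 20.
    ⇒ system is inconsistent (no integer solution).

No solution (the system is inconsistent).


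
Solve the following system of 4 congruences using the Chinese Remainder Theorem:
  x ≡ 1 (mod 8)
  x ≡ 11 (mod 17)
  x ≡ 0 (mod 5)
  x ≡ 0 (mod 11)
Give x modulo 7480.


Product of moduli M = 8 · 17 · 5 · 11 = 7480.
Merge one congruence at a time:
  Start: x ≡ 1 (mod 8).
  Combine with x ≡ 11 (mod 17); new modulus lcm = 136.
    Write x = 1 + 8·t and substitute into x ≡ 11 (mod 17): 8·t ≡ 11 − 1 = 10 (mod 17).
    The inverse of 8 mod 17 is 15 (since 8·15 = 120 = 7·17 + 1), so t ≡ 15·10 = 150 ≡ 14 (mod 17).
    Then x = 1 + 8·14 = 113, valid modulo lcm(8, 17) = 136: x ≡ 113 (mod 136).
  Combine with x ≡ 0 (mod 5); new modulus lcm = 680.
    Write x = 113 + 136·t and substitute into x ≡ 0 (mod 5): 136·t ≡ 0 − 113 = -113 (mod 5).
    Reduce coefficients mod 5: 1·t ≡ 2 (mod 5).
    So t ≡ 2 (mod 5).
    Then x = 113 + 136·2 = 385, valid modulo lcm(136, 5) = 680: x ≡ 385 (mod 680).
  Combine with x ≡ 0 (mod 11); new modulus lcm = 7480.
    Write x = 385 + 680·t and substitute into x ≡ 0 (mod 11): 680·t ≡ 0 − 385 = -385 (mod 11).
    Reduce coefficients mod 11: 9·t ≡ 0 (mod 11).
    The inverse of 9 mod 11 is 5 (since 9·5 = 45 = 4·11 + 1), so t ≡ 5·0 = 0 ≡ 0 (mod 11).
    Then x = 385 + 680·0 = 385, valid modulo lcm(680, 11) = 7480: x ≡ 385 (mod 7480).
Verify against each original: 385 mod 8 = 1, 385 mod 17 = 11, 385 mod 5 = 0, 385 mod 11 = 0.

x ≡ 385 (mod 7480).


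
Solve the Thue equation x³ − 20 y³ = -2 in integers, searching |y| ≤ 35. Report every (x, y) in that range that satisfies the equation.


The equation is x³ - 20y³ = -2. For fixed y, x³ = 20·y³ − 2, so a solution requires the RHS to be a perfect cube.
Strategy: iterate y from -35 to 35, compute RHS = 20·y³ − 2, and check whether it is a (positive or negative) perfect cube.
Check small values of y:
  y = 0: RHS = -2 is not a perfect cube.
  y = 1: RHS = 18 is not a perfect cube.
  y = -1: RHS = -22 is not a perfect cube.
  y = 2: RHS = 158 is not a perfect cube.
  y = -2: RHS = -162 is not a perfect cube.
  y = 3: RHS = 538 is not a perfect cube.
  y = -3: RHS = -542 is not a perfect cube.
Continuing the search up to |y| = 35 finds no solutions either.
No (x, y) in the scanned range satisfies the equation.

No integer solutions with |y| ≤ 35.


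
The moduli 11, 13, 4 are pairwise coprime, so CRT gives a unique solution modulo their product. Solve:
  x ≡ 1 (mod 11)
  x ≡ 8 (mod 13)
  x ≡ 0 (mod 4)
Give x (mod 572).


Moduli 11, 13, 4 are pairwise coprime; by CRT there is a unique solution modulo M = 11 · 13 · 4 = 572.
Solve pairwise, accumulating the modulus:
  Start with x ≡ 1 (mod 11).
  Combine with x ≡ 8 (mod 13): since gcd(11, 13) = 1, we get a unique residue mod 143.
    Write x = 1 + 11·t and substitute into x ≡ 8 (mod 13): 11·t ≡ 8 − 1 = 7 (mod 13).
    The inverse of 11 mod 13 is 6 (since 11·6 = 66 = 5·13 + 1), so t ≡ 6·7 = 42 ≡ 3 (mod 13).
    Then x = 1 + 11·3 = 34, valid modulo lcm(11, 13) = 143: x ≡ 34 (mod 143).
  Combine with x ≡ 0 (mod 4): since gcd(143, 4) = 1, we get a unique residue mod 572.
    Write x = 34 + 143·t and substitute into x ≡ 0 (mod 4): 143·t ≡ 0 − 34 = -34 (mod 4).
    Reduce coefficients mod 4: 3·t ≡ 2 (mod 4).
    The inverse of 3 mod 4 is 3 (since 3·3 = 9 = 2·4 + 1), so t ≡ 3·2 = 6 ≡ 2 (mod 4).
    Then x = 34 + 143·2 = 320, valid modulo lcm(143, 4) = 572: x ≡ 320 (mod 572).
Verify: 320 mod 11 = 1 ✓, 320 mod 13 = 8 ✓, 320 mod 4 = 0 ✓.

x ≡ 320 (mod 572).


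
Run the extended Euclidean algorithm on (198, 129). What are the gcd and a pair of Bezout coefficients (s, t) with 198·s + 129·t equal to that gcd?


Euclidean algorithm on (198, 129) — divide until remainder is 0:
  198 = 1 · 129 + 69
  129 = 1 · 69 + 60
  69 = 1 · 60 + 9
  60 = 6 · 9 + 6
  9 = 1 · 6 + 3
  6 = 2 · 3 + 0
gcd(198, 129) = 3.
Track Bezout coefficients alongside the remainders: start with r₀ = 198 = a·1 + b·0 (s = 1, t = 0) and r₁ = 129 = a·0 + b·1 (s = 0, t = 1); each new remainder r_{k+1} = r_{k-1} − q_k·r_k inherits s_{k+1} = s_{k-1} − q_k·s_k, t_{k+1} = t_{k-1} − q_k·t_k, so r_k = a·s_k + b·t_k at every step:
  q = 1: r = 69, s = 1 − 1·0 = 1, t = 0 − 1·1 = -1  (check: 198·1 + 129·(-1) = 69)
  q = 1: r = 60, s = 0 − 1·1 = -1, t = 1 − 1·(-1) = 2  (check: 198·(-1) + 129·2 = 60)
  q = 1: r = 9, s = 1 − 1·(-1) = 2, t = -1 − 1·2 = -3  (check: 198·2 + 129·(-3) = 9)
  q = 6: r = 6, s = -1 − 6·2 = -13, t = 2 − 6·(-3) = 20  (check: 198·(-13) + 129·20 = 6)
  q = 1: r = 3, s = 2 − 1·(-13) = 15, t = -3 − 1·20 = -23  (check: 198·15 + 129·(-23) = 3)
The row with r = 3 (the gcd) gives the Bezout coefficients s = 15, t = -23.
Result: 198 · (15) + 129 · (-23) = 3.

gcd(198, 129) = 3; s = 15, t = -23 (check: 198·15 + 129·(-23) = 3).


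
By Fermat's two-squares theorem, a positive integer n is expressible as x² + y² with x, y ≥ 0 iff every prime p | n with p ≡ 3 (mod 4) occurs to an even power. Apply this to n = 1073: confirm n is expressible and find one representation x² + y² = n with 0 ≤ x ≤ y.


Step 1: Factor n = 1073 = 29 · 37.
Step 2: Check the mod-4 condition on each prime factor: 29 ≡ 1 (mod 4), exponent 1; 37 ≡ 1 (mod 4), exponent 1.
All primes ≡ 3 (mod 4) appear to even exponent (or don't appear), so by the two-squares theorem n IS expressible as a sum of two squares.
Step 3: Build a representation. Here n = 29 · 37 is a product of primes ≡ 1 (mod 4). Each prime p ≡ 1 (mod 4) is itself a sum of two squares; find a² by testing p − a² for a perfect square:
  29: 29 − 1² = 28, 29 − 2² = 25 = 5² ⇒ 29 = 2² + 5².
  37: 37 − 1² = 36 = 6² ⇒ 37 = 1² + 6².
  Combine using the Brahmagupta–Fibonacci identity (a² + b²)(c² + d²) = (ac − bd)² + (ad + bc)² = (ac + bd)² + (ad − bc)²:
  29 · 37 = 1073: from (2² + 5²)(1² + 6²), take (2·1 − 5·6, 2·6 + 5·1) = (2 − 30, 12 + 5) = (-28, 17); dropping signs (only squares matter) gives (28, 17); check 28² + 17² = 784 + 289 = 1073 ✓.
Step 4: Order so x ≤ y and verify: 17² + 28² = 289 + 784 = 1073 = n. ✓

n = 1073 = 17² + 28² (one valid representation with x ≤ y).


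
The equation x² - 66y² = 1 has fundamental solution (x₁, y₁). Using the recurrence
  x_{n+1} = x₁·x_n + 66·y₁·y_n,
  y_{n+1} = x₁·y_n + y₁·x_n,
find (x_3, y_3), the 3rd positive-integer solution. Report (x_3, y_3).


Step 1: Find the fundamental solution (x₁, y₁) of x² - 66y² = 1.
  Expand √66 as a continued fraction. a₀ = ⌊√66⌋ = 8; iterate m_{k+1} = d_k·a_k − m_k, d_{k+1} = (66 − m_{k+1}²)/d_k, a_{k+1} = ⌊(a₀ + m_{k+1})/d_{k+1}⌋ (starting m₀ = 0, d₀ = 1), with convergents p_k = a_k·p_{k-1} + p_{k-2}, q_k = a_k·q_{k-1} + q_{k-2} (p₋₁ = 1, q₋₁ = 0):
  k = 0: a₀ = 8; p₀/q₀ = 8/1; p₀² − 66·q₀² = 64 − 66 = -2.
  k = 1: m = 8, d = 2, a = ⌊(8 + 8)/2⌋ = 8; p/q = (8·8 + 1)/(8·1 + 0) = 65/8; p² − 66·q² = 4225 − 4224 = 1.
  The first convergent with p² − 66·q² = 1 gives the fundamental solution (x₁, y₁) = (65, 8).
Step 2: Apply the recurrence (x_{n+1}, y_{n+1}) = (x₁x_n + 66y₁y_n, x₁y_n + y₁x_n) repeatedly.
  From (x_1, y_1) = (65, 8): x_2 = 65·65 + 66·8·8 = 8449; y_2 = 65·8 + 8·65 = 1040.
  From (x_2, y_2) = (8449, 1040): x_3 = 65·8449 + 66·8·1040 = 1098305; y_3 = 65·1040 + 8·8449 = 135192.
Step 3: Verify x_3² - 66·y_3² = 1206273873025 - 1206273873024 = 1 (should be 1). ✓

(x_1, y_1) = (65, 8); (x_3, y_3) = (1098305, 135192).


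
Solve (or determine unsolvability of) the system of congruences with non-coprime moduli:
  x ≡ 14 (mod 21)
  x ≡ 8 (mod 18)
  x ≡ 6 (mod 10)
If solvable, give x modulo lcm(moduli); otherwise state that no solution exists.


Moduli 21, 18, 10 are not pairwise coprime, so CRT works modulo lcm(m_i) when all pairwise compatibility conditions hold.
Pairwise compatibility: gcd(m_i, m_j) must divide a_i - a_j for every pair.
Merge one congruence at a time:
  Start: x ≡ 14 (mod 21).
  Combine with x ≡ 8 (mod 18): gcd(21, 18) = 3; 8 - 14 = -6, which IS divisible by 3, so compatible.
    Write x = 14 + 21·t and substitute into x ≡ 8 (mod 18): 21·t ≡ 8 − 14 = -6 (mod 18).
    Divide the congruence (and modulus) by g = 3: 7·t ≡ -2 (mod 6).
    Reduce coefficients mod 6: 1·t ≡ 4 (mod 6).
    So t ≡ 4 (mod 6).
    Then x = 14 + 21·4 = 98, valid modulo lcm(21, 18) = 126: x ≡ 98 (mod 126).
  Combine with x ≡ 6 (mod 10): gcd(126, 10) = 2; 6 - 98 = -92, which IS divisible by 2, so compatible.
    Write x = 98 + 126·t and substitute into x ≡ 6 (mod 10): 126·t ≡ 6 − 98 = -92 (mod 10).
    Divide the congruence (and modulus) by g = 2: 63·t ≡ -46 (mod 5).
    Reduce coefficients mod 5: 3·t ≡ 4 (mod 5).
    The inverse of 3 mod 5 is 2 (since 3·2 = 6 = 1·5 + 1), so t ≡ 2·4 = 8 ≡ 3 (mod 5).
    Then x = 98 + 126·3 = 476, valid modulo lcm(126, 10) = 630: x ≡ 476 (mod 630).
Verify: 476 mod 21 = 14, 476 mod 18 = 8, 476 mod 10 = 6.

x ≡ 476 (mod 630).


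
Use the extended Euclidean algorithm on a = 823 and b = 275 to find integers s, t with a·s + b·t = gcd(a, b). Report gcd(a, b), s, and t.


Euclidean algorithm on (823, 275) — divide until remainder is 0:
  823 = 2 · 275 + 273
  275 = 1 · 273 + 2
  273 = 136 · 2 + 1
  2 = 2 · 1 + 0
gcd(823, 275) = 1.
Track Bezout coefficients alongside the remainders: start with r₀ = 823 = a·1 + b·0 (s = 1, t = 0) and r₁ = 275 = a·0 + b·1 (s = 0, t = 1); each new remainder r_{k+1} = r_{k-1} − q_k·r_k inherits s_{k+1} = s_{k-1} − q_k·s_k, t_{k+1} = t_{k-1} − q_k·t_k, so r_k = a·s_k + b·t_k at every step:
  q = 2: r = 273, s = 1 − 2·0 = 1, t = 0 − 2·1 = -2  (check: 823·1 + 275·(-2) = 273)
  q = 1: r = 2, s = 0 − 1·1 = -1, t = 1 − 1·(-2) = 3  (check: 823·(-1) + 275·3 = 2)
  q = 136: r = 1, s = 1 − 136·(-1) = 137, t = -2 − 136·3 = -410  (check: 823·137 + 275·(-410) = 1)
The row with r = 1 (the gcd) gives the Bezout coefficients s = 137, t = -410.
Result: 823 · (137) + 275 · (-410) = 1.

gcd(823, 275) = 1; s = 137, t = -410 (check: 823·137 + 275·(-410) = 1).


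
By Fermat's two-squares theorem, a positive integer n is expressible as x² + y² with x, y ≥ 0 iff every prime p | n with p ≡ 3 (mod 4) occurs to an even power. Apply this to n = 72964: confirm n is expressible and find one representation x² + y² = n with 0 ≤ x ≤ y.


Step 1: Factor n = 72964 = 2^2 · 17 · 29 · 37.
Step 2: Check the mod-4 condition on each prime factor: 2 = 2 (special); 17 ≡ 1 (mod 4), exponent 1; 29 ≡ 1 (mod 4), exponent 1; 37 ≡ 1 (mod 4), exponent 1.
All primes ≡ 3 (mod 4) appear to even exponent (or don't appear), so by the two-squares theorem n IS expressible as a sum of two squares.
Step 3: Build a representation. Group n = k² · m with k = 2 and m = 17 · 29 · 37 = 18241 (a product of primes ≡ 1 (mod 4)); a representation of m scales to one of n via (k·x)² + (k·y)² = k²(x² + y²). Each prime p ≡ 1 (mod 4) is itself a sum of two squares; find a² by testing p − a² for a perfect square:
  17: 17 − 1² = 16 = 4² ⇒ 17 = 1² + 4².
  29: 29 − 1² = 28, 29 − 2² = 25 = 5² ⇒ 29 = 2² + 5².
  37: 37 − 1² = 36 = 6² ⇒ 37 = 1² + 6².
  Combine using the Brahmagupta–Fibonacci identity (a² + b²)(c² + d²) = (ac − bd)² + (ad + bc)² = (ac + bd)² + (ad − bc)²:
  17 · 29 = 493: from (1² + 4²)(2² + 5²), take (1·2 − 4·5, 1·5 + 4·2) = (2 − 20, 5 + 8) = (-18, 13); dropping signs (only squares matter) gives (18, 13); check 18² + 13² = 324 + 169 = 493 ✓.
  493 · 37 = 18241: from (18² + 13²)(1² + 6²), take (18·1 − 13·6, 18·6 + 13·1) = (18 − 78, 108 + 13) = (-60, 121); dropping signs (only squares matter) gives (60, 121); check 60² + 121² = 3600 + 14641 = 18241 ✓.
  Scale by k = 2: (2·60, 2·121) = (120, 242).
Step 4: Order so x ≤ y and verify: 120² + 242² = 14400 + 58564 = 72964 = n. ✓

n = 72964 = 120² + 242² (one valid representation with x ≤ y).


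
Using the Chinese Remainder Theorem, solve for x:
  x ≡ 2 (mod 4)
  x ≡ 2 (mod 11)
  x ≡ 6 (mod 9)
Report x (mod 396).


Moduli 4, 11, 9 are pairwise coprime; by CRT there is a unique solution modulo M = 4 · 11 · 9 = 396.
Solve pairwise, accumulating the modulus:
  Start with x ≡ 2 (mod 4).
  Combine with x ≡ 2 (mod 11): since gcd(4, 11) = 1, we get a unique residue mod 44.
    Write x = 2 + 4·t and substitute into x ≡ 2 (mod 11): 4·t ≡ 2 − 2 = 0 (mod 11).
    The inverse of 4 mod 11 is 3 (since 4·3 = 12 = 1·11 + 1), so t ≡ 3·0 = 0 ≡ 0 (mod 11).
    Then x = 2 + 4·0 = 2, valid modulo lcm(4, 11) = 44: x ≡ 2 (mod 44).
  Combine with x ≡ 6 (mod 9): since gcd(44, 9) = 1, we get a unique residue mod 396.
    Write x = 2 + 44·t and substitute into x ≡ 6 (mod 9): 44·t ≡ 6 − 2 = 4 (mod 9).
    Reduce coefficients mod 9: 8·t ≡ 4 (mod 9).
    The inverse of 8 mod 9 is 8 (since 8·8 = 64 = 7·9 + 1), so t ≡ 8·4 = 32 ≡ 5 (mod 9).
    Then x = 2 + 44·5 = 222, valid modulo lcm(44, 9) = 396: x ≡ 222 (mod 396).
Verify: 222 mod 4 = 2 ✓, 222 mod 11 = 2 ✓, 222 mod 9 = 6 ✓.

x ≡ 222 (mod 396).


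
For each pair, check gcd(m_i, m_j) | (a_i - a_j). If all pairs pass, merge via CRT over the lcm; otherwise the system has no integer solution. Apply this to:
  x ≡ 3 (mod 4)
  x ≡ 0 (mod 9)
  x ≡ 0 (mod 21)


Moduli 4, 9, 21 are not pairwise coprime, so CRT works modulo lcm(m_i) when all pairwise compatibility conditions hold.
Pairwise compatibility: gcd(m_i, m_j) must divide a_i - a_j for every pair.
Merge one congruence at a time:
  Start: x ≡ 3 (mod 4).
  Combine with x ≡ 0 (mod 9): gcd(4, 9) = 1; 0 - 3 = -3, which IS divisible by 1, so compatible.
    Write x = 3 + 4·t and substitute into x ≡ 0 (mod 9): 4·t ≡ 0 − 3 = -3 (mod 9).
    Reduce coefficients mod 9: 4·t ≡ 6 (mod 9).
    The inverse of 4 mod 9 is 7 (since 4·7 = 28 = 3·9 + 1), so t ≡ 7·6 = 42 ≡ 6 (mod 9).
    Then x = 3 + 4·6 = 27, valid modulo lcm(4, 9) = 36: x ≡ 27 (mod 36).
  Combine with x ≡ 0 (mod 21): gcd(36, 21) = 3; 0 - 27 = -27, which IS divisible by 3, so compatible.
    Write x = 27 + 36·t and substitute into x ≡ 0 (mod 21): 36·t ≡ 0 − 27 = -27 (mod 21).
    Divide the congruence (and modulus) by g = 3: 12·t ≡ -9 (mod 7).
    Reduce coefficients mod 7: 5·t ≡ 5 (mod 7).
    The inverse of 5 mod 7 is 3 (since 5·3 = 15 = 2·7 + 1), so t ≡ 3·5 = 15 ≡ 1 (mod 7).
    Then x = 27 + 36·1 = 63, valid modulo lcm(36, 21) = 252: x ≡ 63 (mod 252).
Verify: 63 mod 4 = 3, 63 mod 9 = 0, 63 mod 21 = 0.

x ≡ 63 (mod 252).


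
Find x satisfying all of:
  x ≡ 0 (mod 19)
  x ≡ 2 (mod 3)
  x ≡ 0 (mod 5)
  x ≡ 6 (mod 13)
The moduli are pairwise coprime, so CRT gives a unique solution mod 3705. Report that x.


Product of moduli M = 19 · 3 · 5 · 13 = 3705.
Merge one congruence at a time:
  Start: x ≡ 0 (mod 19).
  Combine with x ≡ 2 (mod 3); new modulus lcm = 57.
    Write x = 0 + 19·t and substitute into x ≡ 2 (mod 3): 19·t ≡ 2 − 0 = 2 (mod 3).
    Reduce coefficients mod 3: 1·t ≡ 2 (mod 3).
    So t ≡ 2 (mod 3).
    Then x = 0 + 19·2 = 38, valid modulo lcm(19, 3) = 57: x ≡ 38 (mod 57).
  Combine with x ≡ 0 (mod 5); new modulus lcm = 285.
    Write x = 38 + 57·t and substitute into x ≡ 0 (mod 5): 57·t ≡ 0 − 38 = -38 (mod 5).
    Reduce coefficients mod 5: 2·t ≡ 2 (mod 5).
    The inverse of 2 mod 5 is 3 (since 2·3 = 6 = 1·5 + 1), so t ≡ 3·2 = 6 ≡ 1 (mod 5).
    Then x = 38 + 57·1 = 95, valid modulo lcm(57, 5) = 285: x ≡ 95 (mod 285).
  Combine with x ≡ 6 (mod 13); new modulus lcm = 3705.
    Write x = 95 + 285·t and substitute into x ≡ 6 (mod 13): 285·t ≡ 6 − 95 = -89 (mod 13).
    Reduce coefficients mod 13: 12·t ≡ 2 (mod 13).
    The inverse of 12 mod 13 is 12 (since 12·12 = 144 = 11·13 + 1), so t ≡ 12·2 = 24 ≡ 11 (mod 13).
    Then x = 95 + 285·11 = 3230, valid modulo lcm(285, 13) = 3705: x ≡ 3230 (mod 3705).
Verify against each original: 3230 mod 19 = 0, 3230 mod 3 = 2, 3230 mod 5 = 0, 3230 mod 13 = 6.

x ≡ 3230 (mod 3705).


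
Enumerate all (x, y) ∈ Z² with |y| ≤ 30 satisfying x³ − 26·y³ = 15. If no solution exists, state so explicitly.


The equation is x³ - 26y³ = 15. For fixed y, x³ = 26·y³ + 15, so a solution requires the RHS to be a perfect cube.
Strategy: iterate y from -30 to 30, compute RHS = 26·y³ + 15, and check whether it is a (positive or negative) perfect cube.
Check small values of y:
  y = 0: RHS = 15 is not a perfect cube.
  y = 1: RHS = 41 is not a perfect cube.
  y = -1: RHS = -11 is not a perfect cube.
  y = 2: RHS = 223 is not a perfect cube.
  y = -2: RHS = -193 is not a perfect cube.
  y = 3: RHS = 717 is not a perfect cube.
  y = -3: RHS = -687 is not a perfect cube.
Continuing the search up to |y| = 30 finds no solutions either.
No (x, y) in the scanned range satisfies the equation.

No integer solutions with |y| ≤ 30.


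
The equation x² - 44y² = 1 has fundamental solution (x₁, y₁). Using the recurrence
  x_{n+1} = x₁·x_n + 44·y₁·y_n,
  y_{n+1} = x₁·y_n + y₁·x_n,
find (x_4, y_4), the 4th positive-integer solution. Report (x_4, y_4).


Step 1: Find the fundamental solution (x₁, y₁) of x² - 44y² = 1.
  Expand √44 as a continued fraction. a₀ = ⌊√44⌋ = 6; iterate m_{k+1} = d_k·a_k − m_k, d_{k+1} = (44 − m_{k+1}²)/d_k, a_{k+1} = ⌊(a₀ + m_{k+1})/d_{k+1}⌋ (starting m₀ = 0, d₀ = 1), with convergents p_k = a_k·p_{k-1} + p_{k-2}, q_k = a_k·q_{k-1} + q_{k-2} (p₋₁ = 1, q₋₁ = 0):
  k = 0: a₀ = 6; p₀/q₀ = 6/1; p₀² − 44·q₀² = 36 − 44 = -8.
  k = 1: m = 6, d = 8, a = ⌊(6 + 6)/8⌋ = 1; p/q = (1·6 + 1)/(1·1 + 0) = 7/1; p² − 44·q² = 49 − 44 = 5.
  k = 2: m = 2, d = 5, a = ⌊(6 + 2)/5⌋ = 1; p/q = (1·7 + 6)/(1·1 + 1) = 13/2; p² − 44·q² = 169 − 176 = -7.
  k = 3: m = 3, d = 7, a = ⌊(6 + 3)/7⌋ = 1; p/q = (1·13 + 7)/(1·2 + 1) = 20/3; p² − 44·q² = 400 − 396 = 4.
  k = 4: m = 4, d = 4, a = ⌊(6 + 4)/4⌋ = 2; p/q = (2·20 + 13)/(2·3 + 2) = 53/8; p² − 44·q² = 2809 − 2816 = -7.
  k = 5: m = 4, d = 7, a = ⌊(6 + 4)/7⌋ = 1; p/q = (1·53 + 20)/(1·8 + 3) = 73/11; p² − 44·q² = 5329 − 5324 = 5.
  k = 6: m = 3, d = 5, a = ⌊(6 + 3)/5⌋ = 1; p/q = (1·73 + 53)/(1·11 + 8) = 126/19; p² − 44·q² = 15876 − 15884 = -8.
  k = 7: m = 2, d = 8, a = ⌊(6 + 2)/8⌋ = 1; p/q = (1·126 + 73)/(1·19 + 11) = 199/30; p² − 44·q² = 39601 − 39600 = 1.
  The first convergent with p² − 44·q² = 1 gives the fundamental solution (x₁, y₁) = (199, 30).
Step 2: Apply the recurrence (x_{n+1}, y_{n+1}) = (x₁x_n + 44y₁y_n, x₁y_n + y₁x_n) repeatedly.
  From (x_1, y_1) = (199, 30): x_2 = 199·199 + 44·30·30 = 79201; y_2 = 199·30 + 30·199 = 11940.
  From (x_2, y_2) = (79201, 11940): x_3 = 199·79201 + 44·30·11940 = 31521799; y_3 = 199·11940 + 30·79201 = 4752090.
  From (x_3, y_3) = (31521799, 4752090): x_4 = 199·31521799 + 44·30·4752090 = 12545596801; y_4 = 199·4752090 + 30·31521799 = 1891319880.
Step 3: Verify x_4² - 44·y_4² = 157391999093261433601 - 157391999093261433600 = 1 (should be 1). ✓

(x_1, y_1) = (199, 30); (x_4, y_4) = (12545596801, 1891319880).


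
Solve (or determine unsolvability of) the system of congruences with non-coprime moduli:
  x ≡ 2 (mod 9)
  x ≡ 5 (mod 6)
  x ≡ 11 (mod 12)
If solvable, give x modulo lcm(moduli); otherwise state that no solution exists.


Moduli 9, 6, 12 are not pairwise coprime, so CRT works modulo lcm(m_i) when all pairwise compatibility conditions hold.
Pairwise compatibility: gcd(m_i, m_j) must divide a_i - a_j for every pair.
Merge one congruence at a time:
  Start: x ≡ 2 (mod 9).
  Combine with x ≡ 5 (mod 6): gcd(9, 6) = 3; 5 - 2 = 3, which IS divisible by 3, so compatible.
    Write x = 2 + 9·t and substitute into x ≡ 5 (mod 6): 9·t ≡ 5 − 2 = 3 (mod 6).
    Divide the congruence (and modulus) by g = 3: 3·t ≡ 1 (mod 2).
    Reduce coefficients mod 2: 1·t ≡ 1 (mod 2).
    So t ≡ 1 (mod 2).
    Then x = 2 + 9·1 = 11, valid modulo lcm(9, 6) = 18: x ≡ 11 (mod 18).
  Combine with x ≡ 11 (mod 12): gcd(18, 12) = 6; 11 - 11 = 0, which IS divisible by 6, so compatible.
    Write x = 11 + 18·t and substitute into x ≡ 11 (mod 12): 18·t ≡ 11 − 11 = 0 (mod 12).
    Divide the congruence (and modulus) by g = 6: 3·t ≡ 0 (mod 2).
    Reduce coefficients mod 2: 1·t ≡ 0 (mod 2).
    So t ≡ 0 (mod 2).
    Then x = 11 + 18·0 = 11, valid modulo lcm(18, 12) = 36: x ≡ 11 (mod 36).
Verify: 11 mod 9 = 2, 11 mod 6 = 5, 11 mod 12 = 11.

x ≡ 11 (mod 36).


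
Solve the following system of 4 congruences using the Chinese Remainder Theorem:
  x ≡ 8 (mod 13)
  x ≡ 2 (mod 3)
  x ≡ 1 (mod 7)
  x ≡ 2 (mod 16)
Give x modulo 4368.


Product of moduli M = 13 · 3 · 7 · 16 = 4368.
Merge one congruence at a time:
  Start: x ≡ 8 (mod 13).
  Combine with x ≡ 2 (mod 3); new modulus lcm = 39.
    Write x = 8 + 13·t and substitute into x ≡ 2 (mod 3): 13·t ≡ 2 − 8 = -6 (mod 3).
    Reduce coefficients mod 3: 1·t ≡ 0 (mod 3).
    So t ≡ 0 (mod 3).
    Then x = 8 + 13·0 = 8, valid modulo lcm(13, 3) = 39: x ≡ 8 (mod 39).
  Combine with x ≡ 1 (mod 7); new modulus lcm = 273.
    Write x = 8 + 39·t and substitute into x ≡ 1 (mod 7): 39·t ≡ 1 − 8 = -7 (mod 7).
    Reduce coefficients mod 7: 4·t ≡ 0 (mod 7).
    The inverse of 4 mod 7 is 2 (since 4·2 = 8 = 1·7 + 1), so t ≡ 2·0 = 0 ≡ 0 (mod 7).
    Then x = 8 + 39·0 = 8, valid modulo lcm(39, 7) = 273: x ≡ 8 (mod 273).
  Combine with x ≡ 2 (mod 16); new modulus lcm = 4368.
    Write x = 8 + 273·t and substitute into x ≡ 2 (mod 16): 273·t ≡ 2 − 8 = -6 (mod 16).
    Reduce coefficients mod 16: 1·t ≡ 10 (mod 16).
    So t ≡ 10 (mod 16).
    Then x = 8 + 273·10 = 2738, valid modulo lcm(273, 16) = 4368: x ≡ 2738 (mod 4368).
Verify against each original: 2738 mod 13 = 8, 2738 mod 3 = 2, 2738 mod 7 = 1, 2738 mod 16 = 2.

x ≡ 2738 (mod 4368).


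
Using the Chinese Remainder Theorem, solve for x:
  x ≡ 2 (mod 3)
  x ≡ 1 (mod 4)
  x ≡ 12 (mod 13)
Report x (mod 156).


Moduli 3, 4, 13 are pairwise coprime; by CRT there is a unique solution modulo M = 3 · 4 · 13 = 156.
Solve pairwise, accumulating the modulus:
  Start with x ≡ 2 (mod 3).
  Combine with x ≡ 1 (mod 4): since gcd(3, 4) = 1, we get a unique residue mod 12.
    Write x = 2 + 3·t and substitute into x ≡ 1 (mod 4): 3·t ≡ 1 − 2 = -1 (mod 4).
    Reduce coefficients mod 4: 3·t ≡ 3 (mod 4).
    The inverse of 3 mod 4 is 3 (since 3·3 = 9 = 2·4 + 1), so t ≡ 3·3 = 9 ≡ 1 (mod 4).
    Then x = 2 + 3·1 = 5, valid modulo lcm(3, 4) = 12: x ≡ 5 (mod 12).
  Combine with x ≡ 12 (mod 13): since gcd(12, 13) = 1, we get a unique residue mod 156.
    Write x = 5 + 12·t and substitute into x ≡ 12 (mod 13): 12·t ≡ 12 − 5 = 7 (mod 13).
    The inverse of 12 mod 13 is 12 (since 12·12 = 144 = 11·13 + 1), so t ≡ 12·7 = 84 ≡ 6 (mod 13).
    Then x = 5 + 12·6 = 77, valid modulo lcm(12, 13) = 156: x ≡ 77 (mod 156).
Verify: 77 mod 3 = 2 ✓, 77 mod 4 = 1 ✓, 77 mod 13 = 12 ✓.

x ≡ 77 (mod 156).


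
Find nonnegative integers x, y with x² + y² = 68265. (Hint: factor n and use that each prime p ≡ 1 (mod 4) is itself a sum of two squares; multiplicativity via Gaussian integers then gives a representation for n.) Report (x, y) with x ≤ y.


Step 1: Factor n = 68265 = 3^2 · 5 · 37 · 41.
Step 2: Check the mod-4 condition on each prime factor: 3 ≡ 3 (mod 4), exponent 2 (must be even); 5 ≡ 1 (mod 4), exponent 1; 37 ≡ 1 (mod 4), exponent 1; 41 ≡ 1 (mod 4), exponent 1.
All primes ≡ 3 (mod 4) appear to even exponent (or don't appear), so by the two-squares theorem n IS expressible as a sum of two squares.
Step 3: Build a representation. Group n = k² · m with k = 3 and m = 5 · 37 · 41 = 7585 (a product of primes ≡ 1 (mod 4)); a representation of m scales to one of n via (k·x)² + (k·y)² = k²(x² + y²). Each prime p ≡ 1 (mod 4) is itself a sum of two squares; find a² by testing p − a² for a perfect square:
  5: 5 − 1² = 4 = 2² ⇒ 5 = 1² + 2².
  37: 37 − 1² = 36 = 6² ⇒ 37 = 1² + 6².
  41: 41 − 1² = 40, 41 − 2² = 37, 41 − 3² = 32, 41 − 4² = 25 = 5² ⇒ 41 = 4² + 5².
  Combine using the Brahmagupta–Fibonacci identity (a² + b²)(c² + d²) = (ac − bd)² + (ad + bc)² = (ac + bd)² + (ad − bc)²:
  5 · 37 = 185: from (1² + 2²)(1² + 6²), take (1·1 − 2·6, 1·6 + 2·1) = (1 − 12, 6 + 2) = (-11, 8); dropping signs (only squares matter) gives (11, 8); check 11² + 8² = 121 + 64 = 185 ✓.
  185 · 41 = 7585: from (11² + 8²)(4² + 5²), take (11·4 − 8·5, 11·5 + 8·4) = (44 − 40, 55 + 32) = (4, 87); check 4² + 87² = 16 + 7569 = 7585 ✓.
  Scale by k = 3: (3·4, 3·87) = (12, 261).
Step 4: Order so x ≤ y and verify: 12² + 261² = 144 + 68121 = 68265 = n. ✓

n = 68265 = 12² + 261² (one valid representation with x ≤ y).
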